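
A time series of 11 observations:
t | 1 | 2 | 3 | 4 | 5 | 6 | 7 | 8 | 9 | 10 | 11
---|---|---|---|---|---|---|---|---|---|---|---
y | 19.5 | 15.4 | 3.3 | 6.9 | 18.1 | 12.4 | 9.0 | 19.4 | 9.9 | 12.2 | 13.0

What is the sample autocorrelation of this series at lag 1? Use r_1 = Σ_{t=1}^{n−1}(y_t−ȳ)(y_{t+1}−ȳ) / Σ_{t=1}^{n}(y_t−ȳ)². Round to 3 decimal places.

Mean ȳ = (19.5 + 15.4 + 3.3 + 6.9 + 18.1 + 12.4 + 9.0 + 19.4 + 9.9 + 12.2 + 13.0)/11 = 12.6455
Numerator Σ_{t=1}^{10}(y_t−ȳ)(y_{t+1}−ȳ) = -27.0530
Denominator Σ(y_t−ȳ)² = 271.5073
r_1 = -27.0530 / 271.5073 = -0.100

-0.100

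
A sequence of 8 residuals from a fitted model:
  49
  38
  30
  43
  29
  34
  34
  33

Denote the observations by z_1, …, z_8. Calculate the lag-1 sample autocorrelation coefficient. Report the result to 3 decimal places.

-0.158

Mean z̄ = (49 + 38 + 30 + 43 + 29 + 34 + 34 + 33)/8 = 36.2500
Deviations from mean: 12.7500, 1.7500, -6.2500, 6.7500, -7.2500, -2.2500, -2.2500, -3.2500
Numerator Σ_{t=1}^{7}(z_t−z̄)(z_{t+1}−z̄) = -51.0625
Denominator Σ(z_t−z̄)² = 323.5000
r_1 = -51.0625 / 323.5000 = -0.158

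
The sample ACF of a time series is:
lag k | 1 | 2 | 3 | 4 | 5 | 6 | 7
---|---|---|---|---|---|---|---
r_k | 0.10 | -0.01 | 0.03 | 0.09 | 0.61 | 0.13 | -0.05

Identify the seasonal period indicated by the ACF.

5

The largest autocorrelation is r_5 = 0.61; the remaining lags stay at or below 0.13.
The dominant spike at lag 5 indicates a seasonal period of 5.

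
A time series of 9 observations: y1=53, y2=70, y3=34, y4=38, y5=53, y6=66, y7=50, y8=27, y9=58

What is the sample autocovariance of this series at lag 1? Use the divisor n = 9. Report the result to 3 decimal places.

-26.816

Mean ȳ = (53 + 70 + 34 + 38 + 53 + 66 + 50 + 27 + 58)/9 = 49.8889
Σ_{t=1}^{8}(y_t−ȳ)(y_{t+1}−ȳ) = -241.3457
γ_1 = -241.3457 / 9 = -26.816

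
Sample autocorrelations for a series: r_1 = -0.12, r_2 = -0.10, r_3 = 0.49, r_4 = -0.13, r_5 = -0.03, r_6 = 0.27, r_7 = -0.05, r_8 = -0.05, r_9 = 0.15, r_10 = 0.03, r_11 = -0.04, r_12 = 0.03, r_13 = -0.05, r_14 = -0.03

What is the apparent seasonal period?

3

The largest autocorrelation is r_3 = 0.49, with weaker echoes at lags 6 (0.27) and 9 (0.15); the remaining lags stay at or below 0.03.
The dominant spike at lag 3 indicates a seasonal period of 3.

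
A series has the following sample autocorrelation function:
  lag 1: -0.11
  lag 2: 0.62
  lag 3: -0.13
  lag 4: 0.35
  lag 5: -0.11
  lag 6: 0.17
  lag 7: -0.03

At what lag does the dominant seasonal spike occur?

2

The largest autocorrelation is r_2 = 0.62, with weaker echoes at lags 4 (0.35) and 6 (0.17); the remaining lags stay at or below -0.03.
The dominant spike at lag 2 indicates a seasonal period of 2.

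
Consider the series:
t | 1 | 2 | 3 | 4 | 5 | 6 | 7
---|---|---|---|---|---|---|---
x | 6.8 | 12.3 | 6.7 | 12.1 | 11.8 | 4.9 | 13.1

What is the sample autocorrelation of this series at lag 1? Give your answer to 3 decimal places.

Mean x̄ = (6.8 + 12.3 + 6.7 + 12.1 + 11.8 + 4.9 + 13.1)/7 = 9.6714
Deviations from mean: -2.8714, 2.6286, -2.9714, 2.4286, 2.1286, -4.7714, 3.4286
Numerator Σ_{t=1}^{6}(x_t−x̄)(x_{t+1}−x̄) = -43.9208
Denominator Σ(x_t−x̄)² = 68.9343
r_1 = -43.9208 / 68.9343 = -0.637

-0.637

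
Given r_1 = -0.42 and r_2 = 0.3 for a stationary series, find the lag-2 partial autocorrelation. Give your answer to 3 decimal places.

0.150

φ_{22} = (r_2 − r_1²) / (1 − r_1²)
r_1² = (-0.42)² = 0.1764
Numerator = 0.3 − 0.1764 = 0.1236; denominator = 1 − 0.1764 = 0.8236
φ_{22} = 0.1236 / 0.8236 = 0.150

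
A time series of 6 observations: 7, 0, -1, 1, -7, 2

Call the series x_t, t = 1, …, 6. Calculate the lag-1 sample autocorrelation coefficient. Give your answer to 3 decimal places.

-0.191

Mean x̄ = (7 + 0 − 1 + 1 − 7 + 2)/6 = 0.3333
Σ(x_t−x̄)(x_{t+1}−x̄) = (-2.2222) + (0.4444) + (-0.8889) + (-4.8889) + (-12.2222) = -19.7778
Denominator Σ(x_t−x̄)² = 103.3333
r_1 = -19.7778 / 103.3333 = -0.191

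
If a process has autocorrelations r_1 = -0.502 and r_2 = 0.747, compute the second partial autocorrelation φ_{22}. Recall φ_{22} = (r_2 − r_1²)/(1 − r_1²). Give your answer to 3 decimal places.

φ_{22} = (r_2 − r_1²) / (1 − r_1²)
r_1² = (-0.502)² = 0.252004
Numerator = 0.747 − 0.2520 = 0.4950; denominator = 1 − 0.2520 = 0.7480
φ_{22} = 0.4950 / 0.7480 = 0.662

0.662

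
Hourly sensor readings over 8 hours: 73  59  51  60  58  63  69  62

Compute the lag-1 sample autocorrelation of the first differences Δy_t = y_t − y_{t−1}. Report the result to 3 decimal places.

0.030

First differences Δy: -14, -8, 9, -2, 5, 6, -7
Mean of differences = -1.5714
Numerator Σ(Δy_t−Δȳ)(Δy_{t+1}−Δȳ) = 13.2449
Denominator Σ(Δy_t−Δȳ)² = 437.7143
r_1(Δy) = 13.2449 / 437.7143 = 0.030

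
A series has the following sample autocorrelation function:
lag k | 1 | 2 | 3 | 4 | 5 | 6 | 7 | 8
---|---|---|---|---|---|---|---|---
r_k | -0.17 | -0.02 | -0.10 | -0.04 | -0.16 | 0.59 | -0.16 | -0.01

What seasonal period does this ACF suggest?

The largest autocorrelation is r_6 = 0.59; the remaining lags stay at or below -0.01.
The dominant spike at lag 6 indicates a seasonal period of 6.

6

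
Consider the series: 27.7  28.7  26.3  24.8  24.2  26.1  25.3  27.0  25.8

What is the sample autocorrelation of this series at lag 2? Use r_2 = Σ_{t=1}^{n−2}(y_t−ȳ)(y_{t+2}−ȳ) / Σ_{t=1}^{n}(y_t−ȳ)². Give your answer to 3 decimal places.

Mean ȳ = (27.7 + 28.7 + 26.3 + 24.8 + 24.2 + 26.1 + 25.3 + 27.0 + 25.8)/9 = 26.2111
Numerator Σ_{t=1}^{7}(y_t−ȳ)(y_{t+2}−ȳ) = -1.2825
Denominator Σ(y_t−ȳ)² = 16.0889
r_2 = -1.2825 / 16.0889 = -0.080

-0.080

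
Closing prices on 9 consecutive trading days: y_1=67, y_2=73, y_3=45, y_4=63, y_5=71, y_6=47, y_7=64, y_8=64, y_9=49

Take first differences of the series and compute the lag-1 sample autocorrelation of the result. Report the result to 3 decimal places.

-0.511

First differences Δy: 6, -28, 18, 8, -24, 17, 0, -15
Mean of differences = -2.2500
Numerator Σ(Δy_t−Δȳ)(Δy_{t+1}−Δȳ) = -1153.3125
Denominator Σ(Δy_t−Δȳ)² = 2257.5000
r_1(Δy) = -1153.3125 / 2257.5000 = -0.511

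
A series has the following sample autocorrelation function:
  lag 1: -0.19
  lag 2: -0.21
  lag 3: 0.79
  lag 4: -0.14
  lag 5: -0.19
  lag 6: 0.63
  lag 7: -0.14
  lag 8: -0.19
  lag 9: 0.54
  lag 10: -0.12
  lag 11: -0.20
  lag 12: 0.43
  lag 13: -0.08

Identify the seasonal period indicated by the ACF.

The largest autocorrelation is r_3 = 0.79, with weaker echoes at lags 6 (0.63), 9 (0.54) and 12 (0.43); the remaining lags stay at or below -0.08.
The dominant spike at lag 3 indicates a seasonal period of 3.

3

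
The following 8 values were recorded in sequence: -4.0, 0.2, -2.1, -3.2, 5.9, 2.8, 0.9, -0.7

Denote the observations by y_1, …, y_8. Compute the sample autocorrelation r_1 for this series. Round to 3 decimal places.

Mean ȳ = (-4.0 + 0.2 − 2.1 − 3.2 + 5.9 + 2.8 + 0.9 − 0.7)/8 = -0.0250
Deviations from mean: -3.9750, 0.2250, -2.0750, -3.1750, 5.9250, 2.8250, 0.9250, -0.6750
Numerator Σ_{t=1}^{7}(y_t−ȳ)(y_{t+1}−ȳ) = 5.1419
Denominator Σ(y_t−ȳ)² = 74.6350
r_1 = 5.1419 / 74.6350 = 0.069

0.069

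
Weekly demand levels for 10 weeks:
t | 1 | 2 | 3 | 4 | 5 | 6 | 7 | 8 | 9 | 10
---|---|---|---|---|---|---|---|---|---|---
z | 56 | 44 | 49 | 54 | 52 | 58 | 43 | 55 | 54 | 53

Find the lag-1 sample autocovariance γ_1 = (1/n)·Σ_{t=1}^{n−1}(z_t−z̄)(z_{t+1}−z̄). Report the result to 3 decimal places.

-8.844

Mean z̄ = (56 + 44 + 49 + 54 + 52 + 58 + 43 + 55 + 54 + 53)/10 = 51.8000
Σ_{t=1}^{9}(z_t−z̄)(z_{t+1}−z̄) = -88.4400
γ_1 = -88.4400 / 10 = -8.844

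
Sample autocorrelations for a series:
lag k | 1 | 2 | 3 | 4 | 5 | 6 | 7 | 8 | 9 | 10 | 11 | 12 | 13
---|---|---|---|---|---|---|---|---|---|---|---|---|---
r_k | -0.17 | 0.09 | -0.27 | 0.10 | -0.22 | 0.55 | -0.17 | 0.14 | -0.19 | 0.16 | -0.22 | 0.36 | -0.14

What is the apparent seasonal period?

6

The largest autocorrelation is r_6 = 0.55, with a weaker echo at lag 12 (0.36); the remaining lags stay at or below 0.16.
The dominant spike at lag 6 indicates a seasonal period of 6.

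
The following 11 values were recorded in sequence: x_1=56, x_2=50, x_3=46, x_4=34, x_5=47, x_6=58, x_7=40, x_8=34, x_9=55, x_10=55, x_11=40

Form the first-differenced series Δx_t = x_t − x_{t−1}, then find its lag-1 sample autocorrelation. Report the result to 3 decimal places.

First differences Δx: -6, -4, -12, 13, 11, -18, -6, 21, 0, -15
Mean of differences = -1.6000
Numerator Σ(Δx_t−Δx̄)(Δx_{t+1}−Δx̄) = -151.5600
Denominator Σ(Δx_t−Δx̄)² = 1486.4000
r_1(Δx) = -151.5600 / 1486.4000 = -0.102

-0.102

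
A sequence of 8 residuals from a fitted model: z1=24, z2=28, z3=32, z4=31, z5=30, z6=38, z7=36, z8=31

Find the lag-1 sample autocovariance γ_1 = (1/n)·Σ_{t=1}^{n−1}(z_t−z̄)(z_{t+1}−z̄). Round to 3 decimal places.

Mean z̄ = (24 + 28 + 32 + 31 + 30 + 38 + 36 + 31)/8 = 31.2500
Deviations: -7.2500, -3.2500, 0.7500, -0.2500, -1.2500, 6.7500, 4.7500, -0.2500
Σ_{t=1}^{7}(z_t−z̄)(z_{t+1}−z̄) = 43.6875
γ_1 = 43.6875 / 8 = 5.461

5.461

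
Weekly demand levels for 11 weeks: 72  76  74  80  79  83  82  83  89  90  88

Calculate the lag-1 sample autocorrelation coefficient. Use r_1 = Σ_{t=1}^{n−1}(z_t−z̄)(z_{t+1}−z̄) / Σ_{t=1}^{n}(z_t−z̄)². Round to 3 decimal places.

Mean z̄ = (72 + 76 + 74 + 80 + 79 + 83 + 82 + 83 + 89 + 90 + 88)/11 = 81.4545
Numerator Σ_{t=1}^{10}(z_t−z̄)(z_{t+1}−z̄) = 236.6116
Denominator Σ(z_t−z̄)² = 360.7273
r_1 = 236.6116 / 360.7273 = 0.656

0.656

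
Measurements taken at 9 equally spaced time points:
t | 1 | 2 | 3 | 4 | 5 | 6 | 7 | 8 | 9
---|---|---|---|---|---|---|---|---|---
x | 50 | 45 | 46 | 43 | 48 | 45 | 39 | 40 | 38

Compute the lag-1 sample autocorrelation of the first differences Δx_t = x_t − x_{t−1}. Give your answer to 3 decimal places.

First differences Δx: -5, 1, -3, 5, -3, -6, 1, -2
Mean of differences = -1.5000
Numerator Σ(Δx_t−Δx̄)(Δx_{t+1}−Δx̄) = -37.7500
Denominator Σ(Δx_t−Δx̄)² = 92.0000
r_1(Δx) = -37.7500 / 92.0000 = -0.410

-0.410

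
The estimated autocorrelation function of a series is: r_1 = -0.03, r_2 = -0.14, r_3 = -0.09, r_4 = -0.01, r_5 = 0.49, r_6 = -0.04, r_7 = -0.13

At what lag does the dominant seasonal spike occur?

5

The largest autocorrelation is r_5 = 0.49; the remaining lags stay at or below -0.01.
The dominant spike at lag 5 indicates a seasonal period of 5.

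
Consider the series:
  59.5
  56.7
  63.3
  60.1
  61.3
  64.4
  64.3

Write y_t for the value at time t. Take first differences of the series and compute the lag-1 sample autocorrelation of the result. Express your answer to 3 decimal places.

First differences Δy: -2.8, 6.6, -3.2, 1.2, 3.1, -0.1
Mean of differences = 0.8000
Numerator Σ(Δy_t−Δȳ)(Δy_{t+1}−Δȳ) = -46.8300
Denominator Σ(Δy_t−Δȳ)² = 68.8600
r_1(Δy) = -46.8300 / 68.8600 = -0.680

-0.680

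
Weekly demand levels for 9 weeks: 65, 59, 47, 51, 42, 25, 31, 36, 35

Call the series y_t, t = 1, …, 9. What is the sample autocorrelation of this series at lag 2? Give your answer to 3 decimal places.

Mean ȳ = (65 + 59 + 47 + 51 + 42 + 25 + 31 + 36 + 35)/9 = 43.4444
Numerator Σ_{t=1}^{7}(y_t−ȳ)(y_{t+2}−ȳ) = 310.0494
Denominator Σ(y_t−ȳ)² = 1400.2222
r_2 = 310.0494 / 1400.2222 = 0.221

0.221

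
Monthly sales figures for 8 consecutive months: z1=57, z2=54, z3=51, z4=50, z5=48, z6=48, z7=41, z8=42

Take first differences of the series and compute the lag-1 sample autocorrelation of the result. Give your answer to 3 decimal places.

First differences Δz: -3, -3, -1, -2, 0, -7, 1
Mean of differences = -2.1429
Numerator Σ(Δz_t−Δz̄)(Δz_{t+1}−Δz̄) = -25.4490
Denominator Σ(Δz_t−Δz̄)² = 40.8571
r_1(Δz) = -25.4490 / 40.8571 = -0.623

-0.623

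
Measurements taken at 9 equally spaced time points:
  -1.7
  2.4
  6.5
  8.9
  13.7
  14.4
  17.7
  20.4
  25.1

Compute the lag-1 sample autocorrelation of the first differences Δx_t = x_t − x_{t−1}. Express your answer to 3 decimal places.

-0.454

First differences Δx: 4.1, 4.1, 2.4, 4.8, 0.7, 3.3, 2.7, 4.7
Mean of differences = 3.3500
Numerator Σ(Δx_t−Δx̄)(Δx_{t+1}−Δx̄) = -6.0825
Denominator Σ(Δx_t−Δx̄)² = 13.4000
r_1(Δx) = -6.0825 / 13.4000 = -0.454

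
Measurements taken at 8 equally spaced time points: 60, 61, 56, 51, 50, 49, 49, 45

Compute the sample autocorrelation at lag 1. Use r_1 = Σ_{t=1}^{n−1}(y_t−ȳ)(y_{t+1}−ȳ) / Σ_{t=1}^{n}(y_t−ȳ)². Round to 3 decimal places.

Mean ȳ = (60 + 61 + 56 + 51 + 50 + 49 + 49 + 45)/8 = 52.6250
Numerator Σ_{t=1}^{7}(y_t−ȳ)(y_{t+1}−ȳ) = 139.1094
Denominator Σ(y_t−ȳ)² = 229.8750
r_1 = 139.1094 / 229.8750 = 0.605

0.605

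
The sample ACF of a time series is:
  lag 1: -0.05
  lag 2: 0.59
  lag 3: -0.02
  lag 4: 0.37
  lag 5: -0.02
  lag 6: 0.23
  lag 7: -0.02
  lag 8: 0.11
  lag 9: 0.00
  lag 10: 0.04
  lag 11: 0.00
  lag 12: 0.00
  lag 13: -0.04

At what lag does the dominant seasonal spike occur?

2

The largest autocorrelation is r_2 = 0.59, with weaker echoes at lags 4 (0.37) and 6 (0.23); the remaining lags stay at or below 0.11.
The dominant spike at lag 2 indicates a seasonal period of 2.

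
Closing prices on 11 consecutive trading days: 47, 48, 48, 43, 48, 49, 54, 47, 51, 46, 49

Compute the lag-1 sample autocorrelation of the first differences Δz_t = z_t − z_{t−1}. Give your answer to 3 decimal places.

-0.641

First differences Δz: 1, 0, -5, 5, 1, 5, -7, 4, -5, 3
Mean of differences = 0.2000
Numerator Σ(Δz_t−Δz̄)(Δz_{t+1}−Δz̄) = -112.6400
Denominator Σ(Δz_t−Δz̄)² = 175.6000
r_1(Δz) = -112.6400 / 175.6000 = -0.641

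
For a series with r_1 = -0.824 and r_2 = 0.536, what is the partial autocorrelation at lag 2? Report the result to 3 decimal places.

φ_{22} = (r_2 − r_1²) / (1 − r_1²)
r_1² = (-0.824)² = 0.678976
Numerator = 0.536 − 0.6790 = -0.1430; denominator = 1 − 0.6790 = 0.3210
φ_{22} = -0.1430 / 0.3210 = -0.445

-0.445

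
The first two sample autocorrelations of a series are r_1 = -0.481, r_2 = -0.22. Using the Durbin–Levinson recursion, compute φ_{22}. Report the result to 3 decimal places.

-0.587

φ_{22} = (r_2 − r_1²) / (1 − r_1²)
r_1² = (-0.481)² = 0.231361
Numerator = -0.22 − 0.2314 = -0.4514; denominator = 1 − 0.2314 = 0.7686
φ_{22} = -0.4514 / 0.7686 = -0.587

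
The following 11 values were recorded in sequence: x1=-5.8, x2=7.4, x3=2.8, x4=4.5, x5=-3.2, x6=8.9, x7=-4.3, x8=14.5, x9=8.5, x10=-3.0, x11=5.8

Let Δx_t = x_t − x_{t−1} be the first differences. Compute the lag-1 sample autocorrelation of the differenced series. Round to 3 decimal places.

-0.616

First differences Δx: 13.2, -4.6, 1.7, -7.7, 12.1, -13.2, 18.8, -6.0, -11.5, 8.8
Mean of differences = 1.1600
Numerator Σ(Δx_t−Δx̄)(Δx_{t+1}−Δx̄) = -716.9616
Denominator Σ(Δx_t−Δx̄)² = 1163.9040
r_1(Δx) = -716.9616 / 1163.9040 = -0.616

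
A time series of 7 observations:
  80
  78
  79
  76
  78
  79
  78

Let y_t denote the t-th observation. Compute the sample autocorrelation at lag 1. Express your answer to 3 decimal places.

Mean ȳ = (80 + 78 + 79 + 76 + 78 + 79 + 78)/7 = 78.2857
Numerator Σ_{t=1}^{6}(y_t−ȳ)(y_{t+1}−ȳ) = -2.0816
Denominator Σ(y_t−ȳ)² = 9.4286
r_1 = -2.0816 / 9.4286 = -0.221

-0.221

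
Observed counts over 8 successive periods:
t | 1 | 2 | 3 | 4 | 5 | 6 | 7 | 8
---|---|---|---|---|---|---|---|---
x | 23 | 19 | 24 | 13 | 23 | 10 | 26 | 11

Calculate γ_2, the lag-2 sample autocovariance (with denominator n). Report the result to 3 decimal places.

23.934

Mean x̄ = (23 + 19 + 24 + 13 + 23 + 10 + 26 + 11)/8 = 18.6250
Deviations: 4.3750, 0.3750, 5.3750, -5.6250, 4.3750, -8.6250, 7.3750, -7.6250
Σ_{t=1}^{6}(x_t−x̄)(x_{t+2}−x̄) = 191.4688
γ_2 = 191.4688 / 8 = 23.934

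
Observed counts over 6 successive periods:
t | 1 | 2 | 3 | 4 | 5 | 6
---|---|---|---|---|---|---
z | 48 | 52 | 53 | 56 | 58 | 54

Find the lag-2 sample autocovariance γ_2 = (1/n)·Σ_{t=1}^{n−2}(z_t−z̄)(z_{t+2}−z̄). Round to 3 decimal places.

-0.333

Mean z̄ = (48 + 52 + 53 + 56 + 58 + 54)/6 = 53.5000
Σ_{t=1}^{4}(z_t−z̄)(z_{t+2}−z̄) = -2.0000
γ_2 = -2.0000 / 6 = -0.333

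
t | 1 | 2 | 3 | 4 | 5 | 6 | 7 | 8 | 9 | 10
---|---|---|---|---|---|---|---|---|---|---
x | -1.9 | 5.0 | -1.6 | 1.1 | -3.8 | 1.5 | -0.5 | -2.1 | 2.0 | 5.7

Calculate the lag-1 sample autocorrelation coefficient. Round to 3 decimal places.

-0.261

Mean x̄ = (-1.9 + 5.0 − 1.6 + 1.1 − 3.8 + 1.5 − 0.5 − 2.1 + 2.0 + 5.7)/10 = 0.5400
Numerator Σ_{t=1}^{9}(x_t−x̄)(x_{t+1}−x̄) = -22.7956
Denominator Σ(x_t−x̄)² = 87.3040
r_1 = -22.7956 / 87.3040 = -0.261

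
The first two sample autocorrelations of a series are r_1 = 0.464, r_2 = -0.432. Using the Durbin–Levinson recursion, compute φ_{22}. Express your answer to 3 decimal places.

φ_{22} = (r_2 − r_1²) / (1 − r_1²)
r_1² = (0.464)² = 0.215296
Numerator = -0.432 − 0.2153 = -0.6473; denominator = 1 − 0.2153 = 0.7847
φ_{22} = -0.6473 / 0.7847 = -0.825

-0.825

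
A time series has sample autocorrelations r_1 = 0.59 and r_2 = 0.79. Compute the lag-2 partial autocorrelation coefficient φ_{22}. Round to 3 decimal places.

0.678

φ_{22} = (r_2 − r_1²) / (1 − r_1²)
r_1² = (0.59)² = 0.3481
Numerator = 0.79 − 0.3481 = 0.4419; denominator = 1 − 0.3481 = 0.6519
φ_{22} = 0.4419 / 0.6519 = 0.678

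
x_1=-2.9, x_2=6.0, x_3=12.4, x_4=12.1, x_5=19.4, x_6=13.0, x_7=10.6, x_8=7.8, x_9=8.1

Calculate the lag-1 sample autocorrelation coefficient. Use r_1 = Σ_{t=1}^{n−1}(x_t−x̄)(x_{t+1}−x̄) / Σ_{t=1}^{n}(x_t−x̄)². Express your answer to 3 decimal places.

Mean x̄ = (-2.9 + 6.0 + 12.4 + 12.1 + 19.4 + 13.0 + 10.6 + 7.8 + 8.1)/9 = 9.6111
Numerator Σ_{t=1}^{8}(x_t−x̄)(x_{t+1}−x̄) = 103.8832
Denominator Σ(x_t−x̄)² = 297.3889
r_1 = 103.8832 / 297.3889 = 0.349

0.349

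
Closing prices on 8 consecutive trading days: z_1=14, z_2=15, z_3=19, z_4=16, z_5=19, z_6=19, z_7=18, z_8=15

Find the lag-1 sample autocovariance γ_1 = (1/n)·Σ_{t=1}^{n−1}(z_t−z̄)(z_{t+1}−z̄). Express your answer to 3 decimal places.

0.311

Mean z̄ = (14 + 15 + 19 + 16 + 19 + 19 + 18 + 15)/8 = 16.8750
Deviations: -2.8750, -1.8750, 2.1250, -0.8750, 2.1250, 2.1250, 1.1250, -1.8750
Σ_{t=1}^{7}(z_t−z̄)(z_{t+1}−z̄) = 2.4844
γ_1 = 2.4844 / 8 = 0.311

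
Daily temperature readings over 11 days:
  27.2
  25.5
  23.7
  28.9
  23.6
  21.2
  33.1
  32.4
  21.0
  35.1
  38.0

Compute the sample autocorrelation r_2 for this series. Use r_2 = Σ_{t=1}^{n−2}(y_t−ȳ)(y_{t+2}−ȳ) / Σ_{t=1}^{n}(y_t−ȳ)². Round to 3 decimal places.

Mean ȳ = (27.2 + 25.5 + 23.7 + 28.9 + 23.6 + 21.2 + 33.1 + 32.4 + 21.0 + 35.1 + 38.0)/11 = 28.1545
Numerator Σ_{t=1}^{9}(y_t−ȳ)(y_{t+2}−ȳ) = -111.0078
Denominator Σ(y_t−ȳ)² = 336.3073
r_2 = -111.0078 / 336.3073 = -0.330

-0.330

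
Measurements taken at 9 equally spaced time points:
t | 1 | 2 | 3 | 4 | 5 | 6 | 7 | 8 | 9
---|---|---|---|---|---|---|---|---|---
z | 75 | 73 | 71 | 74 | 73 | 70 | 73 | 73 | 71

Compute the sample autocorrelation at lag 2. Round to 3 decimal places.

-0.454

Mean z̄ = (75 + 73 + 71 + 74 + 73 + 70 + 73 + 73 + 71)/9 = 72.5556
Σ(z_t−z̄)(z_{t+2}−z̄) = (-3.8025) + (0.6420) + (-0.6914) + (-3.6914) + (0.1975) + (-1.1358) + (-0.6914) = -9.1728
Denominator Σ(z_t−z̄)² = 20.2222
r_2 = -9.1728 / 20.2222 = -0.454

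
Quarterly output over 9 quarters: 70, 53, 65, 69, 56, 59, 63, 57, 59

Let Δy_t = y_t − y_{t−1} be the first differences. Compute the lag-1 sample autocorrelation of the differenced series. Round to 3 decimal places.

First differences Δy: -17, 12, 4, -13, 3, 4, -6, 2
Mean of differences = -1.3750
Numerator Σ(Δy_t−Δȳ)(Δy_{t+1}−Δȳ) = -267.3906
Denominator Σ(Δy_t−Δȳ)² = 667.8750
r_1(Δy) = -267.3906 / 667.8750 = -0.400

-0.400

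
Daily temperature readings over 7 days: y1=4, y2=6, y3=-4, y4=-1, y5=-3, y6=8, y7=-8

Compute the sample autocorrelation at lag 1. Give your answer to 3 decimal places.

-0.403

Mean ȳ = (4 + 6 − 4 − 1 − 3 + 8 − 8)/7 = 0.2857
Deviations from mean: 3.7143, 5.7143, -4.2857, -1.2857, -3.2857, 7.7143, -8.2857
Numerator Σ_{t=1}^{6}(y_t−ȳ)(y_{t+1}−ȳ) = -82.7959
Denominator Σ(y_t−ȳ)² = 205.4286
r_1 = -82.7959 / 205.4286 = -0.403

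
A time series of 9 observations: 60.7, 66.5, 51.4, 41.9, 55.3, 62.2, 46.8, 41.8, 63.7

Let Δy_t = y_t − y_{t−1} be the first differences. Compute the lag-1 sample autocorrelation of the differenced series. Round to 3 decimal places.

-0.082

First differences Δy: 5.8, -15.1, -9.5, 13.4, 6.9, -15.4, -5.0, 21.9
Mean of differences = 0.3750
Numerator Σ(Δy_t−Δȳ)(Δy_{t+1}−Δȳ) = -108.6081
Denominator Σ(Δy_t−Δȳ)² = 1319.7150
r_1(Δy) = -108.6081 / 1319.7150 = -0.082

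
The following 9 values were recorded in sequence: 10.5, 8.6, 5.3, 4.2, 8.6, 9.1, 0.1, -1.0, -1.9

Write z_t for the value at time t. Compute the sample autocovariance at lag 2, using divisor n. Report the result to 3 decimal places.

Mean z̄ = (10.5 + 8.6 + 5.3 + 4.2 + 8.6 + 9.1 + 0.1 − 1.0 − 1.9)/9 = 4.8333
Σ_{t=1}^{7}(z_t−z̄)(z_{t+2}−z̄) = -11.5322
γ_2 = -11.5322 / 9 = -1.281

-1.281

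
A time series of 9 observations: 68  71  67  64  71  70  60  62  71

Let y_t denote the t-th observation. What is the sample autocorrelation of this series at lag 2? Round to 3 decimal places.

Mean ȳ = (68 + 71 + 67 + 64 + 71 + 70 + 60 + 62 + 71)/9 = 67.1111
Σ(y_t−ȳ)(y_{t+2}−ȳ) = (-0.0988) + (-12.0988) + (-0.4321) + (-8.9877) + (-27.6543) + (-14.7654) + (-27.6543) = -91.6914
Denominator Σ(y_t−ȳ)² = 140.8889
r_2 = -91.6914 / 140.8889 = -0.651

-0.651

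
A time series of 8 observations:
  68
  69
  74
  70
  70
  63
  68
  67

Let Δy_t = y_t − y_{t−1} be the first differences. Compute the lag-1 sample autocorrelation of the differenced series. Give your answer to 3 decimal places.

First differences Δy: 1, 5, -4, 0, -7, 5, -1
Mean of differences = -0.1429
Numerator Σ(Δy_t−Δȳ)(Δy_{t+1}−Δȳ) = -55.1633
Denominator Σ(Δy_t−Δȳ)² = 116.8571
r_1(Δy) = -55.1633 / 116.8571 = -0.472

-0.472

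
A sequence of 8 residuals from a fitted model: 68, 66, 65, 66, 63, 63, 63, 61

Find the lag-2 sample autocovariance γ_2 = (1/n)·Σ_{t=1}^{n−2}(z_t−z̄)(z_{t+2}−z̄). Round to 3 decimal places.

1.043

Mean z̄ = (68 + 66 + 65 + 66 + 63 + 63 + 63 + 61)/8 = 64.3750
Deviations: 3.6250, 1.6250, 0.6250, 1.6250, -1.3750, -1.3750, -1.3750, -3.3750
Σ_{t=1}^{6}(z_t−z̄)(z_{t+2}−z̄) = 8.3438
γ_2 = 8.3438 / 8 = 1.043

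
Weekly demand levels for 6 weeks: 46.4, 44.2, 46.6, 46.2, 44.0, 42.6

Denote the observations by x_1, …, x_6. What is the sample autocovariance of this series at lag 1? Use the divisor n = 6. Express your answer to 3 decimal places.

Mean x̄ = (46.4 + 44.2 + 46.6 + 46.2 + 44.0 + 42.6)/6 = 45.0000
Deviations: 1.4000, -0.8000, 1.6000, 1.2000, -1.0000, -2.4000
Σ_{t=1}^{5}(x_t−x̄)(x_{t+1}−x̄) = 0.7200
γ_1 = 0.7200 / 6 = 0.120

0.120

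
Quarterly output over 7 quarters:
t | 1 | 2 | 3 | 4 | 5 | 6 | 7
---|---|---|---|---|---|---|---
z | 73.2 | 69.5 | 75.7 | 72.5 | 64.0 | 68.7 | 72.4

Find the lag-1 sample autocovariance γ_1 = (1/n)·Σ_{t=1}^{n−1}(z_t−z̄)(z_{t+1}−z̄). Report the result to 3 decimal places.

Mean z̄ = (73.2 + 69.5 + 75.7 + 72.5 + 64.0 + 68.7 + 72.4)/7 = 70.8571
Deviations: 2.3429, -1.3571, 4.8429, 1.6429, -6.8571, -2.1571, 1.5429
Σ_{t=1}^{6}(z_t−z̄)(z_{t+1}−z̄) = -1.5976
γ_1 = -1.5976 / 7 = -0.228

-0.228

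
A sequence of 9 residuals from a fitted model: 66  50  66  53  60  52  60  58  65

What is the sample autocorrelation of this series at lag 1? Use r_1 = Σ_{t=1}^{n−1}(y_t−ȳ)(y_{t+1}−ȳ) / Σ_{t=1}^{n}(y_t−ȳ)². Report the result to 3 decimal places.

-0.649

Mean ȳ = (66 + 50 + 66 + 53 + 60 + 52 + 60 + 58 + 65)/9 = 58.8889
Numerator Σ_{t=1}^{8}(y_t−ȳ)(y_{t+1}−ȳ) = -196.5679
Denominator Σ(y_t−ȳ)² = 302.8889
r_1 = -196.5679 / 302.8889 = -0.649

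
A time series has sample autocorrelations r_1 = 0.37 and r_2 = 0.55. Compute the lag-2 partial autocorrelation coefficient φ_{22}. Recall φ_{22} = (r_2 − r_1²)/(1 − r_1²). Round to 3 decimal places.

φ_{22} = (r_2 − r_1²) / (1 − r_1²)
r_1² = (0.37)² = 0.1369
Numerator = 0.55 − 0.1369 = 0.4131; denominator = 1 − 0.1369 = 0.8631
φ_{22} = 0.4131 / 0.8631 = 0.479

0.479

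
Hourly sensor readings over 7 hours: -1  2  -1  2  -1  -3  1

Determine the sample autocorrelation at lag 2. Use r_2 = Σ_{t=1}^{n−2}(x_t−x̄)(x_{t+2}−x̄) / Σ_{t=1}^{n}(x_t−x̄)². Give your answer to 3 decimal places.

Mean x̄ = (-1 + 2 − 1 + 2 − 1 − 3 + 1)/7 = -0.1429
Numerator Σ_{t=1}^{5}(x_t−x̄)(x_{t+2}−x̄) = -1.0408
Denominator Σ(x_t−x̄)² = 20.8571
r_2 = -1.0408 / 20.8571 = -0.050

-0.050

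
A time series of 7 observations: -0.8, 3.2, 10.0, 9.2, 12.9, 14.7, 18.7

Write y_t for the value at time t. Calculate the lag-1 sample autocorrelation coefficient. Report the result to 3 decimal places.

0.467

Mean ȳ = (-0.8 + 3.2 + 10.0 + 9.2 + 12.9 + 14.7 + 18.7)/7 = 9.7000
Numerator Σ_{t=1}^{6}(y_t−ȳ)(y_{t+1}−ȳ) = 125.5500
Denominator Σ(y_t−ȳ)² = 269.0800
r_1 = 125.5500 / 269.0800 = 0.467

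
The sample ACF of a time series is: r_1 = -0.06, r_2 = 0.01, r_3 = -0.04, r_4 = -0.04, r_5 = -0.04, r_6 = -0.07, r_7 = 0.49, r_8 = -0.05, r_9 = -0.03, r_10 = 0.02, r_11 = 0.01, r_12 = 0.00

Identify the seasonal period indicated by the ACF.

The largest autocorrelation is r_7 = 0.49; the remaining lags stay at or below 0.02.
The dominant spike at lag 7 indicates a seasonal period of 7.

7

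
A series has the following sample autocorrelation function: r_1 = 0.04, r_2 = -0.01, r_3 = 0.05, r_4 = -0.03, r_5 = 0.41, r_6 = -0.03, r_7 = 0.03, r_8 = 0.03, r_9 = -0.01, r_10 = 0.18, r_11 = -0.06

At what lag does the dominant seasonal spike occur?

The largest autocorrelation is r_5 = 0.41, with a weaker echo at lag 10 (0.18); the remaining lags stay at or below 0.05.
The dominant spike at lag 5 indicates a seasonal period of 5.

5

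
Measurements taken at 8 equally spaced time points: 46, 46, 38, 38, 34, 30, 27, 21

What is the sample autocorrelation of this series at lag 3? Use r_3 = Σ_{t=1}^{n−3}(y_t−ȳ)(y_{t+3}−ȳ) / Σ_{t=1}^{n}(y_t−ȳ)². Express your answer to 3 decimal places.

-0.005

Mean ȳ = (46 + 46 + 38 + 38 + 34 + 30 + 27 + 21)/8 = 35.0000
Deviations from mean: 11.0000, 11.0000, 3.0000, 3.0000, -1.0000, -5.0000, -8.0000, -14.0000
Σ(y_t−ȳ)(y_{t+3}−ȳ) = (33.0000) + (-11.0000) + (-15.0000) + (-24.0000) + (14.0000) = -3.0000
Denominator Σ(y_t−ȳ)² = 546.0000
r_3 = -3.0000 / 546.0000 = -0.005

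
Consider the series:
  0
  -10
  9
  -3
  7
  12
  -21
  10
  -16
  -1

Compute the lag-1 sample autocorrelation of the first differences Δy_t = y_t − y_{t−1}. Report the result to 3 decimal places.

First differences Δy: -10, 19, -12, 10, 5, -33, 31, -26, 15
Mean of differences = -0.1111
Numerator Σ(Δy_t−Δȳ)(Δy_{t+1}−Δȳ) = -2872.6790
Denominator Σ(Δy_t−Δȳ)² = 3680.8889
r_1(Δy) = -2872.6790 / 3680.8889 = -0.780

-0.780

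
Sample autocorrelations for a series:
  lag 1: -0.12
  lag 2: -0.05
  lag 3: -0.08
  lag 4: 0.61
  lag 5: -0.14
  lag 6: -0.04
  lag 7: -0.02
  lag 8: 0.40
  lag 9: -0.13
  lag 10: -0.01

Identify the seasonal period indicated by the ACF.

4

The largest autocorrelation is r_4 = 0.61, with a weaker echo at lag 8 (0.40); the remaining lags stay at or below -0.01.
The dominant spike at lag 4 indicates a seasonal period of 4.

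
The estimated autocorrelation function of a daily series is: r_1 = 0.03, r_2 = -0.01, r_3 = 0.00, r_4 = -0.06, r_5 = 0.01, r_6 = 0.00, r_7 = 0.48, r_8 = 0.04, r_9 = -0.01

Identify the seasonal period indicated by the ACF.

7

The largest autocorrelation is r_7 = 0.48; the remaining lags stay at or below 0.04.
The dominant spike at lag 7 indicates a seasonal period of 7.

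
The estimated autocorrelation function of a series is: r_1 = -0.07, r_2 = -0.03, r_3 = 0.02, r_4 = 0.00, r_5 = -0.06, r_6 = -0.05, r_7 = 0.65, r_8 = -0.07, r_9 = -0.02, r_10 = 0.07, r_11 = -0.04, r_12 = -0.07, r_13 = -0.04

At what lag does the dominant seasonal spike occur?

The largest autocorrelation is r_7 = 0.65; the remaining lags stay at or below 0.07.
The dominant spike at lag 7 indicates a seasonal period of 7.

7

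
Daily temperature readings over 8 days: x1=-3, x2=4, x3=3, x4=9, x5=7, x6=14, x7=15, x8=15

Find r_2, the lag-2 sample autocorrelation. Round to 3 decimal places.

Mean x̄ = (-3 + 4 + 3 + 9 + 7 + 14 + 15 + 15)/8 = 8.0000
Numerator Σ_{t=1}^{6}(x_t−x̄)(x_{t+2}−x̄) = 97.0000
Denominator Σ(x_t−x̄)² = 298.0000
r_2 = 97.0000 / 298.0000 = 0.326

0.326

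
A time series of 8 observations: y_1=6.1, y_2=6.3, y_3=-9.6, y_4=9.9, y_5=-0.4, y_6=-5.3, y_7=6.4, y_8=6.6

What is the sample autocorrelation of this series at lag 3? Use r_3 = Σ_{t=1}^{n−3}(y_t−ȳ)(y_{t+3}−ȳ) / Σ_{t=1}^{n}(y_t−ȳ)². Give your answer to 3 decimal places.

0.385

Mean ȳ = (6.1 + 6.3 − 9.6 + 9.9 − 0.4 − 5.3 + 6.4 + 6.6)/8 = 2.5000
Deviations from mean: 3.6000, 3.8000, -12.1000, 7.4000, -2.9000, -7.8000, 3.9000, 4.1000
Numerator Σ_{t=1}^{5}(y_t−ȳ)(y_{t+3}−ȳ) = 126.9700
Denominator Σ(y_t−ȳ)² = 329.8400
r_3 = 126.9700 / 329.8400 = 0.385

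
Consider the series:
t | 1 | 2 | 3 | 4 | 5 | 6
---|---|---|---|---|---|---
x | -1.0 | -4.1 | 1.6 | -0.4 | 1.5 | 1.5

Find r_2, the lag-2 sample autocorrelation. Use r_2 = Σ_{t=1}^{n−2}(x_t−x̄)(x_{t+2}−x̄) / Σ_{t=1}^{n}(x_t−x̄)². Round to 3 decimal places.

Mean x̄ = (-1.0 − 4.1 + 1.6 − 0.4 + 1.5 + 1.5)/6 = -0.1500
Deviations from mean: -0.8500, -3.9500, 1.7500, -0.2500, 1.6500, 1.6500
Σ(x_t−x̄)(x_{t+2}−x̄) = (-1.4875) + (0.9875) + (2.8875) + (-0.4125) = 1.9750
Denominator Σ(x_t−x̄)² = 24.8950
r_2 = 1.9750 / 24.8950 = 0.079

0.079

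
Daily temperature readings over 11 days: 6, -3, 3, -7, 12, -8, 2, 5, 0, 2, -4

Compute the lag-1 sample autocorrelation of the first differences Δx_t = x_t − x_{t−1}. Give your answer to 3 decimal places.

First differences Δx: -9, 6, -10, 19, -20, 10, 3, -5, 2, -6
Mean of differences = -1.0000
Numerator Σ(Δx_t−Δx̄)(Δx_{t+1}−Δx̄) = -887.0000
Denominator Σ(Δx_t−Δx̄)² = 1142.0000
r_1(Δx) = -887.0000 / 1142.0000 = -0.777

-0.777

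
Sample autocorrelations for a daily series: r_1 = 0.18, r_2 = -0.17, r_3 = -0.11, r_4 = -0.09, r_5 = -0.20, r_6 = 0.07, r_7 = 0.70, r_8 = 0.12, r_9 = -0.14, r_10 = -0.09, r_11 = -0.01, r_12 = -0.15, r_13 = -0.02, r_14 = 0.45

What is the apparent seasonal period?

7

The largest autocorrelation is r_7 = 0.70, with a weaker echo at lag 14 (0.45); the remaining lags stay at or below 0.18.
The dominant spike at lag 7 indicates a seasonal period of 7.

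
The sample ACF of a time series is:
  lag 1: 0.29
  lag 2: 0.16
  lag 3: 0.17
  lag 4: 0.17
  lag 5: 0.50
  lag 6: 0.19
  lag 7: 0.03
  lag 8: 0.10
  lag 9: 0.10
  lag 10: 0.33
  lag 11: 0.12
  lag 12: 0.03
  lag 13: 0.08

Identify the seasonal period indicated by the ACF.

The largest autocorrelation is r_5 = 0.50, with a weaker echo at lag 10 (0.33); the remaining lags stay at or below 0.29. The elevated value at lag 1 (0.29), dropping to 0.16 at lag 2, reflects decaying short-term dependence rather than seasonality.
The dominant spike at lag 5 indicates a seasonal period of 5.

5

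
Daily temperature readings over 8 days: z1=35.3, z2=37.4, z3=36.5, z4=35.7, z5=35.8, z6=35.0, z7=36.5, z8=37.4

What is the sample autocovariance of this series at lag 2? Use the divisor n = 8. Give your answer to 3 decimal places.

-0.244

Mean z̄ = (35.3 + 37.4 + 36.5 + 35.7 + 35.8 + 35.0 + 36.5 + 37.4)/8 = 36.2000
Deviations: -0.9000, 1.2000, 0.3000, -0.5000, -0.4000, -1.2000, 0.3000, 1.2000
Σ_{t=1}^{6}(z_t−z̄)(z_{t+2}−z̄) = -1.9500
γ_2 = -1.9500 / 8 = -0.244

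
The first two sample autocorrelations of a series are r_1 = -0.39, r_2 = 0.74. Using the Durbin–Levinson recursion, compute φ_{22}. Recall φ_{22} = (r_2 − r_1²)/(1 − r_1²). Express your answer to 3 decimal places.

φ_{22} = (r_2 − r_1²) / (1 − r_1²)
r_1² = (-0.39)² = 0.1521
Numerator = 0.74 − 0.1521 = 0.5879; denominator = 1 − 0.1521 = 0.8479
φ_{22} = 0.5879 / 0.8479 = 0.693

0.693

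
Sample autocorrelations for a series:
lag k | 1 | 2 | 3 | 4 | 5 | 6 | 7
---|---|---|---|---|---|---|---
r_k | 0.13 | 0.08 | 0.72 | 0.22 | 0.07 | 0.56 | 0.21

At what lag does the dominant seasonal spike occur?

3

The largest autocorrelation is r_3 = 0.72, with a weaker echo at lag 6 (0.56); the remaining lags stay at or below 0.22.
The dominant spike at lag 3 indicates a seasonal period of 3.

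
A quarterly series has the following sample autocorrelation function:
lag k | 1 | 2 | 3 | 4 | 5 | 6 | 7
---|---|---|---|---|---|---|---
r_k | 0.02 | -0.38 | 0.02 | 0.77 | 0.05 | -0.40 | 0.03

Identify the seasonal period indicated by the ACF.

4

The largest autocorrelation is r_4 = 0.77; the remaining lags stay at or below 0.05.
The dominant spike at lag 4 indicates a seasonal period of 4.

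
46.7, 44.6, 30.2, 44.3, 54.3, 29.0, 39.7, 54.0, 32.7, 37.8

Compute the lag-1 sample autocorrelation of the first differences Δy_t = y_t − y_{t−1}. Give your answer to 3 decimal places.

First differences Δy: -2.1, -14.4, 14.1, 10.0, -25.3, 10.7, 14.3, -21.3, 5.1
Mean of differences = -0.9889
Numerator Σ(Δy_t−Δȳ)(Δy_{t+1}−Δȳ) = -828.4657
Denominator Σ(Δy_t−Δȳ)² = 1940.5489
r_1(Δy) = -828.4657 / 1940.5489 = -0.427

-0.427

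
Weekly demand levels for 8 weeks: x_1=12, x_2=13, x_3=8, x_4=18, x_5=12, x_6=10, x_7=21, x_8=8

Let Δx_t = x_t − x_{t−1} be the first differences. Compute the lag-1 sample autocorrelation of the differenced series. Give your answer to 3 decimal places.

-0.581

First differences Δx: 1, -5, 10, -6, -2, 11, -13
Mean of differences = -0.5714
Numerator Σ(Δx_t−Δx̄)(Δx_{t+1}−Δx̄) = -263.7551
Denominator Σ(Δx_t−Δx̄)² = 453.7143
r_1(Δx) = -263.7551 / 453.7143 = -0.581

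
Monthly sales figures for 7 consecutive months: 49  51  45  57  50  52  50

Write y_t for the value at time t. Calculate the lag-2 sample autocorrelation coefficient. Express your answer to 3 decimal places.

0.311

Mean ȳ = (49 + 51 + 45 + 57 + 50 + 52 + 50)/7 = 50.5714
Numerator Σ_{t=1}^{5}(y_t−ȳ)(y_{t+2}−ȳ) = 24.2041
Denominator Σ(y_t−ȳ)² = 77.7143
r_2 = 24.2041 / 77.7143 = 0.311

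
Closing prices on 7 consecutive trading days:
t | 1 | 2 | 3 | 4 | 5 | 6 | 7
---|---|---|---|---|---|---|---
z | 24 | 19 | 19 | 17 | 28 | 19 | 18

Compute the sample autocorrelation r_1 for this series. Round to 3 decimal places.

Mean z̄ = (24 + 19 + 19 + 17 + 28 + 19 + 18)/7 = 20.5714
Σ(z_t−z̄)(z_{t+1}−z̄) = (-5.3878) + (2.4694) + (5.6122) + (-26.5306) + (-11.6735) + (4.0408) = -31.4694
Denominator Σ(z_t−z̄)² = 93.7143
r_1 = -31.4694 / 93.7143 = -0.336

-0.336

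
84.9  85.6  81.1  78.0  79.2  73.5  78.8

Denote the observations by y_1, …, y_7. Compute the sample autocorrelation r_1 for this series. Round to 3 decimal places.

Mean ȳ = (84.9 + 85.6 + 81.1 + 78.0 + 79.2 + 73.5 + 78.8)/7 = 80.1571
Deviations from mean: 4.7429, 5.4429, 0.9429, -2.1571, -0.9571, -6.6571, -1.3571
Σ(y_t−ȳ)(y_{t+1}−ȳ) = (25.8147) + (5.1318) + (-2.0339) + (2.0647) + (6.3718) + (9.0347) = 46.3839
Denominator Σ(y_t−ȳ)² = 104.7371
r_1 = 46.3839 / 104.7371 = 0.443

0.443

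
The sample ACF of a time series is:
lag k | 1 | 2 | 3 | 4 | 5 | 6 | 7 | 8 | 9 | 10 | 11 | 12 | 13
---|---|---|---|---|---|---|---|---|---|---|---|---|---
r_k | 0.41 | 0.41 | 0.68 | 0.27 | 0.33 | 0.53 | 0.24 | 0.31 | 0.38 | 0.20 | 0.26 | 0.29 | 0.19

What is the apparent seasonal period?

The largest autocorrelation is r_3 = 0.68, with a weaker echo at lag 6 (0.53); the remaining lags stay at or below 0.41.
The dominant spike at lag 3 indicates a seasonal period of 3.

3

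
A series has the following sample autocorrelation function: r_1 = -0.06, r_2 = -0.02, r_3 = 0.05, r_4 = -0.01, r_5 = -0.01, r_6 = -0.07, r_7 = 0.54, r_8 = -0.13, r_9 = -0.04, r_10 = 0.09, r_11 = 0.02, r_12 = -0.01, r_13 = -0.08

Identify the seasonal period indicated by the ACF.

The largest autocorrelation is r_7 = 0.54; the remaining lags stay at or below 0.09.
The dominant spike at lag 7 indicates a seasonal period of 7.

7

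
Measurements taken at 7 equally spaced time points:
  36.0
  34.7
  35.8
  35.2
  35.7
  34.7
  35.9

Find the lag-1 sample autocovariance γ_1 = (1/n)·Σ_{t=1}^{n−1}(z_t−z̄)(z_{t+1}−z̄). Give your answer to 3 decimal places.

Mean z̄ = (36.0 + 34.7 + 35.8 + 35.2 + 35.7 + 34.7 + 35.9)/7 = 35.4286
Deviations: 0.5714, -0.7286, 0.3714, -0.2286, 0.2714, -0.7286, 0.4714
Σ_{t=1}^{6}(z_t−z̄)(z_{t+1}−z̄) = -1.3751
γ_1 = -1.3751 / 7 = -0.196

-0.196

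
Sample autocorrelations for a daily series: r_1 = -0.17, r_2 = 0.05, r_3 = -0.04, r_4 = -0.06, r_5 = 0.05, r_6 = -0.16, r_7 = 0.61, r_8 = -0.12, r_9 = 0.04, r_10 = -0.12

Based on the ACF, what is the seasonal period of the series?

7

The largest autocorrelation is r_7 = 0.61; the remaining lags stay at or below 0.05.
The dominant spike at lag 7 indicates a seasonal period of 7.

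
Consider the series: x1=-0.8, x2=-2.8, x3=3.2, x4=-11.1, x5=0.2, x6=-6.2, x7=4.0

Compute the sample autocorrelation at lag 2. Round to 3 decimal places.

Mean x̄ = (-0.8 − 2.8 + 3.2 − 11.1 + 0.2 − 6.2 + 4.0)/7 = -1.9286
Deviations from mean: 1.1286, -0.8714, 5.1286, -9.1714, 2.1286, -4.2714, 5.9286
Numerator Σ_{t=1}^{5}(x_t−x̄)(x_{t+2}−x̄) = 76.4912
Denominator Σ(x_t−x̄)² = 170.3743
r_2 = 76.4912 / 170.3743 = 0.449

0.449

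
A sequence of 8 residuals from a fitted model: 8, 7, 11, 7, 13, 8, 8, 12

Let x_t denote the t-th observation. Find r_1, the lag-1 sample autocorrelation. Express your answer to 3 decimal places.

Mean x̄ = (8 + 7 + 11 + 7 + 13 + 8 + 8 + 12)/8 = 9.2500
Deviations from mean: -1.2500, -2.2500, 1.7500, -2.2500, 3.7500, -1.2500, -1.2500, 2.7500
Σ(x_t−x̄)(x_{t+1}−x̄) = (2.8125) + (-3.9375) + (-3.9375) + (-8.4375) + (-4.6875) + (1.5625) + (-3.4375) = -20.0625
Denominator Σ(x_t−x̄)² = 39.5000
r_1 = -20.0625 / 39.5000 = -0.508

-0.508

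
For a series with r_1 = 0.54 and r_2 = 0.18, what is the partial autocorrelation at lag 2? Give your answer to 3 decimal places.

φ_{22} = (r_2 − r_1²) / (1 − r_1²)
r_1² = (0.54)² = 0.2916
Numerator = 0.18 − 0.2916 = -0.1116; denominator = 1 − 0.2916 = 0.7084
φ_{22} = -0.1116 / 0.7084 = -0.158

-0.158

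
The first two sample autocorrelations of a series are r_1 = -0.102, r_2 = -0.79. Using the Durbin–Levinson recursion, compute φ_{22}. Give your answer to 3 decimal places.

-0.809

φ_{22} = (r_2 − r_1²) / (1 − r_1²)
r_1² = (-0.102)² = 0.010404
Numerator = -0.79 − 0.0104 = -0.8004; denominator = 1 − 0.0104 = 0.9896
φ_{22} = -0.8004 / 0.9896 = -0.809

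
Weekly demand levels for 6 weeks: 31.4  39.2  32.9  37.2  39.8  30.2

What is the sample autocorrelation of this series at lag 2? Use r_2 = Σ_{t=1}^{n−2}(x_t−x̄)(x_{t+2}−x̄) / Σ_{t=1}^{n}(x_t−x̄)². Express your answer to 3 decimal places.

-0.045

Mean x̄ = (31.4 + 39.2 + 32.9 + 37.2 + 39.8 + 30.2)/6 = 35.1167
Deviations from mean: -3.7167, 4.0833, -2.2167, 2.0833, 4.6833, -4.9167
Σ(x_t−x̄)(x_{t+2}−x̄) = (8.2386) + (8.5069) + (-10.3814) + (-10.2431) = -3.8789
Denominator Σ(x_t−x̄)² = 85.8483
r_2 = -3.8789 / 85.8483 = -0.045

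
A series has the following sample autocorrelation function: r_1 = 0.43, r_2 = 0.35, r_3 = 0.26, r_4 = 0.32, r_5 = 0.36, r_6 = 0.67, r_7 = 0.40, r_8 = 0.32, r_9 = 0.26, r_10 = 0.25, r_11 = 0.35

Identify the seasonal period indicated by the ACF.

The largest autocorrelation is r_6 = 0.67; the remaining lags stay at or below 0.43. The elevated value at lag 1 (0.43), dropping to 0.35 at lag 2, reflects decaying short-term dependence rather than seasonality.
The dominant spike at lag 6 indicates a seasonal period of 6.

6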